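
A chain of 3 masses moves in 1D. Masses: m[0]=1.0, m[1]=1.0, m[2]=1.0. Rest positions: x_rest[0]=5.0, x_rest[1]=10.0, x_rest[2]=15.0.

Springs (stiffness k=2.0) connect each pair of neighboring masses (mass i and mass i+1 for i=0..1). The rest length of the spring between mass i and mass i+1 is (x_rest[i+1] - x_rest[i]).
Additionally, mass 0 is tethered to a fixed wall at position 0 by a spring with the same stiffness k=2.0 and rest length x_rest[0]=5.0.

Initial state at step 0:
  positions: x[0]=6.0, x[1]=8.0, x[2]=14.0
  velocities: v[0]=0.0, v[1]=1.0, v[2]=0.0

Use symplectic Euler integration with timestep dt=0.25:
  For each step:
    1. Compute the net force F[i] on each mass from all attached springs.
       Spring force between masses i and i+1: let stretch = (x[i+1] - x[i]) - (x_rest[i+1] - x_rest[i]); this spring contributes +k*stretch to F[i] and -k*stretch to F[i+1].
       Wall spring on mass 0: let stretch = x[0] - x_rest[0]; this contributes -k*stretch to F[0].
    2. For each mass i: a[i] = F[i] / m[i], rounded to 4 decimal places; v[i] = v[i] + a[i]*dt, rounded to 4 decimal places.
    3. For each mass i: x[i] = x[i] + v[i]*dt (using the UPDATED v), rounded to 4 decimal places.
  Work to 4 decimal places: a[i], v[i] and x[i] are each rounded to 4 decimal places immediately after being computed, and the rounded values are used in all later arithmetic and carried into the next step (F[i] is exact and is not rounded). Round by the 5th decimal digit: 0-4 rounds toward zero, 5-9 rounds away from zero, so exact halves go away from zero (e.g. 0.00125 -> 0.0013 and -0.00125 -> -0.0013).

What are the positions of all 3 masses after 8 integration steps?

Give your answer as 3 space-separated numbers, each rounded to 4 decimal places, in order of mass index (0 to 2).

Answer: 5.6454 8.9388 16.2832

Derivation:
Step 0: x=[6.0000 8.0000 14.0000] v=[0.0000 1.0000 0.0000]
Step 1: x=[5.5000 8.7500 13.8750] v=[-2.0000 3.0000 -0.5000]
Step 2: x=[4.7188 9.7344 13.7344] v=[-3.1250 3.9375 -0.5625]
Step 3: x=[3.9747 10.5918 13.7188] v=[-2.9766 3.4297 -0.0625]
Step 4: x=[3.5609 11.0130 13.9373] v=[-1.6554 1.6847 0.8740]
Step 5: x=[3.6335 10.8682 14.4153] v=[0.2902 -0.5792 1.9119]
Step 6: x=[4.1562 10.2625 15.0749] v=[2.0908 -2.4230 2.6384]
Step 7: x=[4.9227 9.4950 15.7580] v=[3.0659 -3.0700 2.7322]
Step 8: x=[5.6454 8.9388 16.2832] v=[2.8907 -2.2247 2.1007]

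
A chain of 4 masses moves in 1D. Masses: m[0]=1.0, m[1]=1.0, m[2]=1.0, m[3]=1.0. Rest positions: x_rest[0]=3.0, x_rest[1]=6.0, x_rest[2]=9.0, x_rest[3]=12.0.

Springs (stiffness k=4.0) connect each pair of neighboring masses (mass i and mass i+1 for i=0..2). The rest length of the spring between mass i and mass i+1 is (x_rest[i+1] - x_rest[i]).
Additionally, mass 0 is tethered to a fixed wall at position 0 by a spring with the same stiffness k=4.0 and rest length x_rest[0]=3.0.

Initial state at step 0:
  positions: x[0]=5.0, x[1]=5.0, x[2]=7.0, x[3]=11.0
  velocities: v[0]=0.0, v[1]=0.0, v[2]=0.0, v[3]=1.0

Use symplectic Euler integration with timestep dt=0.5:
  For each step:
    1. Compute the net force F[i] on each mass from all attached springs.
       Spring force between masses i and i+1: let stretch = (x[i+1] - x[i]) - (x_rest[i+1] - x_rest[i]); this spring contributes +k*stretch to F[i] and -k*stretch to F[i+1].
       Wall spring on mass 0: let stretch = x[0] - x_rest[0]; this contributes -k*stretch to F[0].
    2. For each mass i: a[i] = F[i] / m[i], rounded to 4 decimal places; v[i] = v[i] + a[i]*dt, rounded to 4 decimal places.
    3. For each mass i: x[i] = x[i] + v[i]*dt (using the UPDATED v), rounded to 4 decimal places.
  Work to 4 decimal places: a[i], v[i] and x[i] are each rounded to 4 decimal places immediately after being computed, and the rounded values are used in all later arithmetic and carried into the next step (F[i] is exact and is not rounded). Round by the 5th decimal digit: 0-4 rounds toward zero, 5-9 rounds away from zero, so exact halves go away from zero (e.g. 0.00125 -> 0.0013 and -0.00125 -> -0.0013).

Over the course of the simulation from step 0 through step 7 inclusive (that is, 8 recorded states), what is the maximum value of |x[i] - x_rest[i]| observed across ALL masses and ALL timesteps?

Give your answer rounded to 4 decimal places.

Answer: 3.5000

Derivation:
Step 0: x=[5.0000 5.0000 7.0000 11.0000] v=[0.0000 0.0000 0.0000 1.0000]
Step 1: x=[0.0000 7.0000 9.0000 10.5000] v=[-10.0000 4.0000 4.0000 -1.0000]
Step 2: x=[2.0000 4.0000 10.5000 11.5000] v=[4.0000 -6.0000 3.0000 2.0000]
Step 3: x=[4.0000 5.5000 6.5000 14.5000] v=[4.0000 3.0000 -8.0000 6.0000]
Step 4: x=[3.5000 6.5000 9.5000 12.5000] v=[-1.0000 2.0000 6.0000 -4.0000]
Step 5: x=[2.5000 7.5000 12.5000 10.5000] v=[-2.0000 2.0000 6.0000 -4.0000]
Step 6: x=[4.0000 8.5000 8.5000 13.5000] v=[3.0000 2.0000 -8.0000 6.0000]
Step 7: x=[6.0000 5.0000 9.5000 14.5000] v=[4.0000 -7.0000 2.0000 2.0000]
Max displacement = 3.5000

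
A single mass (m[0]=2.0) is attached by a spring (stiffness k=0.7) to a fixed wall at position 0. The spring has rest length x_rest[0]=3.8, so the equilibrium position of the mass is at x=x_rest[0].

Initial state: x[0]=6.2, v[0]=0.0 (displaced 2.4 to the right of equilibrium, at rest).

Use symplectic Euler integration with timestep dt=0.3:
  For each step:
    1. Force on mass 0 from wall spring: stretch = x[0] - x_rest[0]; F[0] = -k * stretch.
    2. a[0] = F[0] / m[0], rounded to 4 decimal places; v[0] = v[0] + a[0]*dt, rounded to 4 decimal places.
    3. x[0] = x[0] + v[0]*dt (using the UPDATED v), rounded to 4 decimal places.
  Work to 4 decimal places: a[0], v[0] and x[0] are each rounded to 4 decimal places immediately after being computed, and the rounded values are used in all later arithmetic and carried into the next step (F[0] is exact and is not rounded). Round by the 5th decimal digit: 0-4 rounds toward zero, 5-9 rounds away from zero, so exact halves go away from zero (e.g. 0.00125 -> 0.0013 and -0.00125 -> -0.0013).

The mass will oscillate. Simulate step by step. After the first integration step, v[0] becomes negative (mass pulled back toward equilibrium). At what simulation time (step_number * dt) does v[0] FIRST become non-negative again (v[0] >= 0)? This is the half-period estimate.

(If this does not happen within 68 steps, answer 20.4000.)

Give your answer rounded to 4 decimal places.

Answer: 5.4000

Derivation:
Step 0: x=[6.2000] v=[0.0000]
Step 1: x=[6.1244] v=[-0.2520]
Step 2: x=[5.9756] v=[-0.4961]
Step 3: x=[5.7582] v=[-0.7246]
Step 4: x=[5.4791] v=[-0.9302]
Step 5: x=[5.1472] v=[-1.1065]
Step 6: x=[4.7728] v=[-1.2480]
Step 7: x=[4.3677] v=[-1.3502]
Step 8: x=[3.9448] v=[-1.4098]
Step 9: x=[3.5173] v=[-1.4250]
Step 10: x=[3.0987] v=[-1.3953]
Step 11: x=[2.7022] v=[-1.3217]
Step 12: x=[2.3403] v=[-1.2064]
Step 13: x=[2.0244] v=[-1.0531]
Step 14: x=[1.7644] v=[-0.8667]
Step 15: x=[1.5685] v=[-0.6530]
Step 16: x=[1.4429] v=[-0.4187]
Step 17: x=[1.3915] v=[-0.1712]
Step 18: x=[1.4160] v=[0.0817]
First v>=0 after going negative at step 18, time=5.4000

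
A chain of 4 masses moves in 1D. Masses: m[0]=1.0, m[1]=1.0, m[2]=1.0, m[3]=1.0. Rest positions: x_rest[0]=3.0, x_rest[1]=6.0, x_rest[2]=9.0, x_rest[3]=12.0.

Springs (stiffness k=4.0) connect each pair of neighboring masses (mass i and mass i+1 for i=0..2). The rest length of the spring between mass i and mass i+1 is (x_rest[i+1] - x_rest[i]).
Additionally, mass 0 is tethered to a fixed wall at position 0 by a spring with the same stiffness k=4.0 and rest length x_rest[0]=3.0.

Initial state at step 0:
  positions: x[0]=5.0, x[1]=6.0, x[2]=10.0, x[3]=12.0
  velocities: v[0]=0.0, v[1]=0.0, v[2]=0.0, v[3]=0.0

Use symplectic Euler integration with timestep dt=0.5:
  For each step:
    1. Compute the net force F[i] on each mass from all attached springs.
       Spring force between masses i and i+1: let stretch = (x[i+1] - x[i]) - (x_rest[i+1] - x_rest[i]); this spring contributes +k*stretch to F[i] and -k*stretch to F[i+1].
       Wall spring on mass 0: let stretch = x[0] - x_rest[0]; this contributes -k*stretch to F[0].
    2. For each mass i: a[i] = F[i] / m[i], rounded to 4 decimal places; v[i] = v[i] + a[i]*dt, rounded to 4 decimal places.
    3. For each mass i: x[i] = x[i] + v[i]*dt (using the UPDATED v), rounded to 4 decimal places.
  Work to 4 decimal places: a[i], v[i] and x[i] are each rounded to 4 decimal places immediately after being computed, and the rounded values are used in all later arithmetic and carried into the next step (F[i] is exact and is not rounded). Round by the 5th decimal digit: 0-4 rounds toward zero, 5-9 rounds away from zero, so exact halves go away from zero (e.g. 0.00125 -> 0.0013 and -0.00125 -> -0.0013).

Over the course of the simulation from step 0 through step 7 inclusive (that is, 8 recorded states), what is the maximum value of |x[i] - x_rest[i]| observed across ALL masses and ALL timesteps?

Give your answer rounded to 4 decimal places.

Answer: 3.0000

Derivation:
Step 0: x=[5.0000 6.0000 10.0000 12.0000] v=[0.0000 0.0000 0.0000 0.0000]
Step 1: x=[1.0000 9.0000 8.0000 13.0000] v=[-8.0000 6.0000 -4.0000 2.0000]
Step 2: x=[4.0000 3.0000 12.0000 12.0000] v=[6.0000 -12.0000 8.0000 -2.0000]
Step 3: x=[2.0000 7.0000 7.0000 14.0000] v=[-4.0000 8.0000 -10.0000 4.0000]
Step 4: x=[3.0000 6.0000 9.0000 12.0000] v=[2.0000 -2.0000 4.0000 -4.0000]
Step 5: x=[4.0000 5.0000 11.0000 10.0000] v=[2.0000 -2.0000 4.0000 -4.0000]
Step 6: x=[2.0000 9.0000 6.0000 12.0000] v=[-4.0000 8.0000 -10.0000 4.0000]
Step 7: x=[5.0000 3.0000 10.0000 11.0000] v=[6.0000 -12.0000 8.0000 -2.0000]
Max displacement = 3.0000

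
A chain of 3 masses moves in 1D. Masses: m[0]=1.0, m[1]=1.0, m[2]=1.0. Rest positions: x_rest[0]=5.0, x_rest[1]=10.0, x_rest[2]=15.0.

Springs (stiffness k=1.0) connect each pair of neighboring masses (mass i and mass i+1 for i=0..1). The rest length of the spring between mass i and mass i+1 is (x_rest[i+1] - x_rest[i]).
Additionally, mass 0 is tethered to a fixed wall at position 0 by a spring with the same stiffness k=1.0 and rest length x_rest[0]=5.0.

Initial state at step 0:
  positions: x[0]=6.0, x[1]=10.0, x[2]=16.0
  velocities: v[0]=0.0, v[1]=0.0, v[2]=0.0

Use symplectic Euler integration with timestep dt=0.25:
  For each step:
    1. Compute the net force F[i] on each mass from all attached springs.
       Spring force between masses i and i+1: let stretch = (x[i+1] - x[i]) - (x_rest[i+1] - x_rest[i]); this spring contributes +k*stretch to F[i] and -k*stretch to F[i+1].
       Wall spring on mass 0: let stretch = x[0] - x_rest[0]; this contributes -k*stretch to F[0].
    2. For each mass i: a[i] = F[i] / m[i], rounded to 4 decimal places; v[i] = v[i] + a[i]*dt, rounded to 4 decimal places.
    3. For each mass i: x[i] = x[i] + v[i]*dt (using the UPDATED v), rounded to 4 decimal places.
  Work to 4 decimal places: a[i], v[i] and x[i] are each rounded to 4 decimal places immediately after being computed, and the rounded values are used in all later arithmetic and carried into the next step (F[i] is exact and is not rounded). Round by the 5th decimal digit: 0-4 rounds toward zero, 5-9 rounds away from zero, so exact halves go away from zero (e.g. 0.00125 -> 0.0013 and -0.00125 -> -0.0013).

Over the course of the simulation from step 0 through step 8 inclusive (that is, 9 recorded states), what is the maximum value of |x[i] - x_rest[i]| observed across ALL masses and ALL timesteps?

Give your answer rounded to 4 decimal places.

Answer: 1.1336

Derivation:
Step 0: x=[6.0000 10.0000 16.0000] v=[0.0000 0.0000 0.0000]
Step 1: x=[5.8750 10.1250 15.9375] v=[-0.5000 0.5000 -0.2500]
Step 2: x=[5.6484 10.3477 15.8242] v=[-0.9063 0.8906 -0.4531]
Step 3: x=[5.3625 10.6189 15.6812] v=[-1.1436 1.0849 -0.5722]
Step 4: x=[5.0700 10.8780 15.5343] v=[-1.1701 1.0364 -0.5878]
Step 5: x=[4.8236 11.0651 15.4088] v=[-0.9856 0.7485 -0.5019]
Step 6: x=[4.6658 11.1336 15.3244] v=[-0.6311 0.2741 -0.3378]
Step 7: x=[4.6207 11.0598 15.2905] v=[-0.1806 -0.2952 -0.1355]
Step 8: x=[4.6892 10.8480 15.3047] v=[0.2740 -0.8473 0.0568]
Max displacement = 1.1336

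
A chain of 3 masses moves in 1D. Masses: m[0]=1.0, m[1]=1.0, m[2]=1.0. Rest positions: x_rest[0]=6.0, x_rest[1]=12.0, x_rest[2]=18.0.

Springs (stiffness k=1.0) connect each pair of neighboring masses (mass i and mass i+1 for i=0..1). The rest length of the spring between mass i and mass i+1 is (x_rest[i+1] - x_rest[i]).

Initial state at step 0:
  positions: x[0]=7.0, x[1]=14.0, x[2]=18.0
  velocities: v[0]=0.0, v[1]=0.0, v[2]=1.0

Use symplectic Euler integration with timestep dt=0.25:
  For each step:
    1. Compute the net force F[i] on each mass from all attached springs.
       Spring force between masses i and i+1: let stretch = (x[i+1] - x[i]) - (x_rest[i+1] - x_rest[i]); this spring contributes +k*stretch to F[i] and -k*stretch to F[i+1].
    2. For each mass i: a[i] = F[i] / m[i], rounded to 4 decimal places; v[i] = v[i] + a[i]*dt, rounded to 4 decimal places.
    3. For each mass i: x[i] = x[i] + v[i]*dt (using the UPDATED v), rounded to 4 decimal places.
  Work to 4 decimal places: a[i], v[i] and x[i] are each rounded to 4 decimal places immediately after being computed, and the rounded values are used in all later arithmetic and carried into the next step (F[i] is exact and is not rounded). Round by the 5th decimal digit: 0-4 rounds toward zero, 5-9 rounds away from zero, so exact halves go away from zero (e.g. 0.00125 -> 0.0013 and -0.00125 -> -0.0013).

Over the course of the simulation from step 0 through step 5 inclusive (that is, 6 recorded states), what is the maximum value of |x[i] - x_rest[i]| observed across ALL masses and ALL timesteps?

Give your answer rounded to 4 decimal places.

Step 0: x=[7.0000 14.0000 18.0000] v=[0.0000 0.0000 1.0000]
Step 1: x=[7.0625 13.8125 18.3750] v=[0.2500 -0.7500 1.5000]
Step 2: x=[7.1719 13.4883 18.8399] v=[0.4375 -1.2969 1.8594]
Step 3: x=[7.3011 13.1038 19.3453] v=[0.5166 -1.5381 2.0215]
Step 4: x=[7.4179 12.7467 19.8356] v=[0.4673 -1.4284 1.9611]
Step 5: x=[7.4928 12.4996 20.2578] v=[0.2995 -0.9884 1.6889]
Max displacement = 2.2578

Answer: 2.2578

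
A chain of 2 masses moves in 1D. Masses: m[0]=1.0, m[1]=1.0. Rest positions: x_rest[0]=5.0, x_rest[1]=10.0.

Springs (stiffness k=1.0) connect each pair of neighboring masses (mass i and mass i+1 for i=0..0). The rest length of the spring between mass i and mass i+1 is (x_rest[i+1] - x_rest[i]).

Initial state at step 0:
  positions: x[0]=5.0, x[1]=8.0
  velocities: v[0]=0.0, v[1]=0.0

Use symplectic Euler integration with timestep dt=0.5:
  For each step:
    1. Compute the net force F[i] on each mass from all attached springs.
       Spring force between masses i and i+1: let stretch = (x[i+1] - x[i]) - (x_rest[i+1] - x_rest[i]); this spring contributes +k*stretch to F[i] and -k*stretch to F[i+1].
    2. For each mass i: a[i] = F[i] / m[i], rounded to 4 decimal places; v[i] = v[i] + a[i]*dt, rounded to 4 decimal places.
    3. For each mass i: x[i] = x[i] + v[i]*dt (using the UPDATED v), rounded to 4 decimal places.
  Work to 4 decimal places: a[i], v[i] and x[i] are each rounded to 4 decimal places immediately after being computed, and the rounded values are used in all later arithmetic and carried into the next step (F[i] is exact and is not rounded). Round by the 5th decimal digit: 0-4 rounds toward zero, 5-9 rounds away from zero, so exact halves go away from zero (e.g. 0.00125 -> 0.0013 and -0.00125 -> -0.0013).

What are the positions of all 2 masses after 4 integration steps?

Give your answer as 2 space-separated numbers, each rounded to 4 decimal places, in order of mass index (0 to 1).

Step 0: x=[5.0000 8.0000] v=[0.0000 0.0000]
Step 1: x=[4.5000 8.5000] v=[-1.0000 1.0000]
Step 2: x=[3.7500 9.2500] v=[-1.5000 1.5000]
Step 3: x=[3.1250 9.8750] v=[-1.2500 1.2500]
Step 4: x=[2.9375 10.0625] v=[-0.3750 0.3750]

Answer: 2.9375 10.0625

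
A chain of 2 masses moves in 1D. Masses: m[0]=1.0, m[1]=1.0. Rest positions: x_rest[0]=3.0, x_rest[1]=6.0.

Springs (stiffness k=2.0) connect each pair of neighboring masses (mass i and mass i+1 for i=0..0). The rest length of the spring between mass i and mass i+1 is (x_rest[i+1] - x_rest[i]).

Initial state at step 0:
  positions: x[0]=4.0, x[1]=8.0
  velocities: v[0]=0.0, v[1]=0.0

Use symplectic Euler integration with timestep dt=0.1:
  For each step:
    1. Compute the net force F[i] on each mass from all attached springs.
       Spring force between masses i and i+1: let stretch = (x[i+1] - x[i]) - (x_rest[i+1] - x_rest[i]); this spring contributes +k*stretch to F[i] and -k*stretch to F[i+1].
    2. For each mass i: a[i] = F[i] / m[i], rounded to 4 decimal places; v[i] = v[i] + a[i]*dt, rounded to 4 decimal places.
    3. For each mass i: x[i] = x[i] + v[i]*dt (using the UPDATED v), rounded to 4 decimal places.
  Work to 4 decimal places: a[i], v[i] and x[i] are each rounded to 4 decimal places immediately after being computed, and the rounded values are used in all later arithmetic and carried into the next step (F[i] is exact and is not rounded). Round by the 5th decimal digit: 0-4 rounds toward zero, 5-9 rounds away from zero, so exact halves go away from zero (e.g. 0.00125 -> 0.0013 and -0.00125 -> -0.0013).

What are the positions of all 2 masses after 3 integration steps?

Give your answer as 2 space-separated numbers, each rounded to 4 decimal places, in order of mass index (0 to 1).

Answer: 4.1160 7.8840

Derivation:
Step 0: x=[4.0000 8.0000] v=[0.0000 0.0000]
Step 1: x=[4.0200 7.9800] v=[0.2000 -0.2000]
Step 2: x=[4.0592 7.9408] v=[0.3920 -0.3920]
Step 3: x=[4.1160 7.8840] v=[0.5683 -0.5683]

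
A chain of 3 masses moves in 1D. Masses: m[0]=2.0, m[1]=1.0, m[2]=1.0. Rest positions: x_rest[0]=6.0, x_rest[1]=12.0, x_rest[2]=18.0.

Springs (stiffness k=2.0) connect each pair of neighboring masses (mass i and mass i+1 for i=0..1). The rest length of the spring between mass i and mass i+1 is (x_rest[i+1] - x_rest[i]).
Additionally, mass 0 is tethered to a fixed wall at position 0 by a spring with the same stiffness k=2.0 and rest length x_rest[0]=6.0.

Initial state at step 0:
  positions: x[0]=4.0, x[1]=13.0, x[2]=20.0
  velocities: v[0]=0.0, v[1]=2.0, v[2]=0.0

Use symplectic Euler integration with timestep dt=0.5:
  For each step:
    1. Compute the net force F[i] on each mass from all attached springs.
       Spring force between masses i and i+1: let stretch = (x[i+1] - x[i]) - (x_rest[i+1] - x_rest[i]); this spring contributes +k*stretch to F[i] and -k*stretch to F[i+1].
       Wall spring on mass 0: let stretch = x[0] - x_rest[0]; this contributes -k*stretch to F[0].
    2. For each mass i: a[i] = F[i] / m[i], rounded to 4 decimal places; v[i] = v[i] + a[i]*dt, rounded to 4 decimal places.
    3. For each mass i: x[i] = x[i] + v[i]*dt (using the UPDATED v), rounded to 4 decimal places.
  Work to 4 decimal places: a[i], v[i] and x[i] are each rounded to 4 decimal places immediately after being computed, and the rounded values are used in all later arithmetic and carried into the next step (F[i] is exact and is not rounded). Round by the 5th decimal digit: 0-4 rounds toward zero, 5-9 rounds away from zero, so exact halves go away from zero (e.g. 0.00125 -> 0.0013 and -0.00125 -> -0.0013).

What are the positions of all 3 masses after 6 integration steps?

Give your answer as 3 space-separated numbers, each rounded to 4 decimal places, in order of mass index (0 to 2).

Step 0: x=[4.0000 13.0000 20.0000] v=[0.0000 2.0000 0.0000]
Step 1: x=[5.2500 13.0000 19.5000] v=[2.5000 0.0000 -1.0000]
Step 2: x=[7.1250 12.3750 18.7500] v=[3.7500 -1.2500 -1.5000]
Step 3: x=[8.5313 12.3125 17.8125] v=[2.8125 -0.1250 -1.8750]
Step 4: x=[8.7501 13.1094 17.1250] v=[0.4375 1.5938 -1.3750]
Step 5: x=[7.8712 13.7345 17.4297] v=[-1.7579 1.2501 0.6094]
Step 6: x=[6.4903 13.2755 18.8868] v=[-2.7619 -0.9180 2.9142]

Answer: 6.4903 13.2755 18.8868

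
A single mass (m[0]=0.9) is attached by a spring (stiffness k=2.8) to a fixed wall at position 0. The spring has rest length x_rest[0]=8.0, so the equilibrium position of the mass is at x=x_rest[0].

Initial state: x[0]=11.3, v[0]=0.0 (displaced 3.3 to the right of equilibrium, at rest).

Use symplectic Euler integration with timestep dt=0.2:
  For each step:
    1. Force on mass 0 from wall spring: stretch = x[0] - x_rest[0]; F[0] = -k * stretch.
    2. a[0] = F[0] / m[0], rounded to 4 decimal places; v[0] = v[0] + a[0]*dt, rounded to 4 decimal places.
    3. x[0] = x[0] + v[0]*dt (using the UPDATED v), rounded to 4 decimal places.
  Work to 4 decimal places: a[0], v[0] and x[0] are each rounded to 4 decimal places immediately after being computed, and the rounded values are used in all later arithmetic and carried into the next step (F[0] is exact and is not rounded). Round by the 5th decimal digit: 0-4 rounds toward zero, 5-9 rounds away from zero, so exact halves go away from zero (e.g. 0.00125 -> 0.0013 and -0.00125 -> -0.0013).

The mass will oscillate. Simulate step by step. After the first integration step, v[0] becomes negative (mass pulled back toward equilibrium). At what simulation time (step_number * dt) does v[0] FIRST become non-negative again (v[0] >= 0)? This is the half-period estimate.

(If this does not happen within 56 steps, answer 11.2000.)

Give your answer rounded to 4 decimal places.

Step 0: x=[11.3000] v=[0.0000]
Step 1: x=[10.8893] v=[-2.0533]
Step 2: x=[10.1191] v=[-3.8511]
Step 3: x=[9.0852] v=[-5.1697]
Step 4: x=[7.9162] v=[-5.8449]
Step 5: x=[6.7576] v=[-5.7928]
Step 6: x=[5.7536] v=[-5.0198]
Step 7: x=[5.0292] v=[-3.6220]
Step 8: x=[4.6745] v=[-1.7735]
Step 9: x=[4.7336] v=[0.2957]
First v>=0 after going negative at step 9, time=1.8000

Answer: 1.8000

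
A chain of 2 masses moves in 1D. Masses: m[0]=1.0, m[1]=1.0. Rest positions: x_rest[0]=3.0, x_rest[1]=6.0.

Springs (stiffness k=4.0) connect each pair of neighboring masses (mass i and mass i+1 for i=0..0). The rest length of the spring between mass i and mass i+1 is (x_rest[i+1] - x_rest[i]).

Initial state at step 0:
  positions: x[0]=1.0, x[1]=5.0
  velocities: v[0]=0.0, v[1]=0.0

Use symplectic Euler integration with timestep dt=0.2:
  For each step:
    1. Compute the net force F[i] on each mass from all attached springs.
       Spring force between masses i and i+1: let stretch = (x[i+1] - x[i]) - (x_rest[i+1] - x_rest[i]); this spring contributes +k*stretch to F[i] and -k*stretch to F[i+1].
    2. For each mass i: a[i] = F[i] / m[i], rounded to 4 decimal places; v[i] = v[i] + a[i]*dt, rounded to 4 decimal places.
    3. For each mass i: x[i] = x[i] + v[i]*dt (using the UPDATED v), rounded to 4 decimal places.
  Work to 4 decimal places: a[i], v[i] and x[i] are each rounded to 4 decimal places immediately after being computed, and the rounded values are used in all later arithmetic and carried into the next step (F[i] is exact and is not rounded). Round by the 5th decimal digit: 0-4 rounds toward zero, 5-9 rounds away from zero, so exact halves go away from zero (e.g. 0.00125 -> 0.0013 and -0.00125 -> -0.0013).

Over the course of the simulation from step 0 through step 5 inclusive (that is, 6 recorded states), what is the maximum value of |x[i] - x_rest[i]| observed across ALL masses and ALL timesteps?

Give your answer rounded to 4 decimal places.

Step 0: x=[1.0000 5.0000] v=[0.0000 0.0000]
Step 1: x=[1.1600 4.8400] v=[0.8000 -0.8000]
Step 2: x=[1.4288 4.5712] v=[1.3440 -1.3440]
Step 3: x=[1.7204 4.2796] v=[1.4579 -1.4579]
Step 4: x=[1.9415 4.0585] v=[1.1053 -1.1053]
Step 5: x=[2.0213 3.9787] v=[0.3989 -0.3989]
Max displacement = 2.0213

Answer: 2.0213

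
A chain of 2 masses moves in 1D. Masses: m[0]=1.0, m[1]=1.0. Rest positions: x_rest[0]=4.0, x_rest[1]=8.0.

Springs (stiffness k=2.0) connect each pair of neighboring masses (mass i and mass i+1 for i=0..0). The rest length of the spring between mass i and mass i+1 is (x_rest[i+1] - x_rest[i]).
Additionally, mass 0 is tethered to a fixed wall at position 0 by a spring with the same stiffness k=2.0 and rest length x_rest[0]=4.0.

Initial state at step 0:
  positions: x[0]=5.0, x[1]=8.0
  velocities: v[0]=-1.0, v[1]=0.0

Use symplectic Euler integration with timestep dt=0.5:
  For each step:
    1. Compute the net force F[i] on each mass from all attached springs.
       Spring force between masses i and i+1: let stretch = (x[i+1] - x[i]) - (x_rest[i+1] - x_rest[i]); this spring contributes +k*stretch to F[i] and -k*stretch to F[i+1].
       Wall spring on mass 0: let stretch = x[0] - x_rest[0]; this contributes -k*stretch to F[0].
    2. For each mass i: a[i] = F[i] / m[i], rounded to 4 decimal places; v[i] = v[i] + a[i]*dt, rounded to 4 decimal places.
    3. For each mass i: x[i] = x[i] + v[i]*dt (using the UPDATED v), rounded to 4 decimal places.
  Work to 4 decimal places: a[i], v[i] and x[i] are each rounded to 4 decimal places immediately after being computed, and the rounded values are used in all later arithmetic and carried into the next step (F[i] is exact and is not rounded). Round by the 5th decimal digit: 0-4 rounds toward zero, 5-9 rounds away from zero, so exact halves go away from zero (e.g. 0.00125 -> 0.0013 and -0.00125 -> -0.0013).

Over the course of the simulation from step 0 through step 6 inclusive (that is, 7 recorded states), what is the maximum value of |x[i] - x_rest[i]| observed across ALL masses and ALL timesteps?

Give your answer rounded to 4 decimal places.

Answer: 1.3125

Derivation:
Step 0: x=[5.0000 8.0000] v=[-1.0000 0.0000]
Step 1: x=[3.5000 8.5000] v=[-3.0000 1.0000]
Step 2: x=[2.7500 8.5000] v=[-1.5000 0.0000]
Step 3: x=[3.5000 7.6250] v=[1.5000 -1.7500]
Step 4: x=[4.5625 6.6875] v=[2.1250 -1.8750]
Step 5: x=[4.4063 6.6875] v=[-0.3125 0.0000]
Step 6: x=[3.1875 7.5469] v=[-2.4376 1.7188]
Max displacement = 1.3125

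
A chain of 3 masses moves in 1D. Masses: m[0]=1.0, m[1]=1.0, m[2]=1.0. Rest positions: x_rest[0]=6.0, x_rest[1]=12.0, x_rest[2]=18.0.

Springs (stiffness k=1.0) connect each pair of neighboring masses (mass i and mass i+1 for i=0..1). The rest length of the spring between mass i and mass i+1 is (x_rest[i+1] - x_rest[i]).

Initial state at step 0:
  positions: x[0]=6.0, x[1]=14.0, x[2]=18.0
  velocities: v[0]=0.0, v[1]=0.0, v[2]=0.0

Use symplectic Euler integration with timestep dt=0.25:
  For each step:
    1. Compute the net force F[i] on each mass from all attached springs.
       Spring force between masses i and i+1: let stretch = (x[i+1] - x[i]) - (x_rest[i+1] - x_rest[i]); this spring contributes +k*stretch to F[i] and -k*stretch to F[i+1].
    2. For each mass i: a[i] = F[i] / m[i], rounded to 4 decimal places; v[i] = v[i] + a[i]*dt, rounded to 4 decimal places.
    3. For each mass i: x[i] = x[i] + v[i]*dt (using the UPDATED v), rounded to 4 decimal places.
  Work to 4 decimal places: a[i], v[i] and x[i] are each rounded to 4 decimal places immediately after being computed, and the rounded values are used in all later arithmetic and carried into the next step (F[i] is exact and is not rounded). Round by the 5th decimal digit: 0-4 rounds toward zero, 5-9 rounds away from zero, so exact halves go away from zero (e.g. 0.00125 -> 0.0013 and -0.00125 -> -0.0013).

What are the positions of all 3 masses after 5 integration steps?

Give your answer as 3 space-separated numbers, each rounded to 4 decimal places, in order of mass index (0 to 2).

Answer: 7.1706 11.6591 19.1706

Derivation:
Step 0: x=[6.0000 14.0000 18.0000] v=[0.0000 0.0000 0.0000]
Step 1: x=[6.1250 13.7500 18.1250] v=[0.5000 -1.0000 0.5000]
Step 2: x=[6.3516 13.2969 18.3516] v=[0.9063 -1.8125 0.9063]
Step 3: x=[6.6373 12.7256 18.6373] v=[1.1426 -2.2852 1.1426]
Step 4: x=[6.9285 12.1433 18.9285] v=[1.1647 -2.3294 1.1647]
Step 5: x=[7.1706 11.6591 19.1706] v=[0.9684 -1.9368 0.9684]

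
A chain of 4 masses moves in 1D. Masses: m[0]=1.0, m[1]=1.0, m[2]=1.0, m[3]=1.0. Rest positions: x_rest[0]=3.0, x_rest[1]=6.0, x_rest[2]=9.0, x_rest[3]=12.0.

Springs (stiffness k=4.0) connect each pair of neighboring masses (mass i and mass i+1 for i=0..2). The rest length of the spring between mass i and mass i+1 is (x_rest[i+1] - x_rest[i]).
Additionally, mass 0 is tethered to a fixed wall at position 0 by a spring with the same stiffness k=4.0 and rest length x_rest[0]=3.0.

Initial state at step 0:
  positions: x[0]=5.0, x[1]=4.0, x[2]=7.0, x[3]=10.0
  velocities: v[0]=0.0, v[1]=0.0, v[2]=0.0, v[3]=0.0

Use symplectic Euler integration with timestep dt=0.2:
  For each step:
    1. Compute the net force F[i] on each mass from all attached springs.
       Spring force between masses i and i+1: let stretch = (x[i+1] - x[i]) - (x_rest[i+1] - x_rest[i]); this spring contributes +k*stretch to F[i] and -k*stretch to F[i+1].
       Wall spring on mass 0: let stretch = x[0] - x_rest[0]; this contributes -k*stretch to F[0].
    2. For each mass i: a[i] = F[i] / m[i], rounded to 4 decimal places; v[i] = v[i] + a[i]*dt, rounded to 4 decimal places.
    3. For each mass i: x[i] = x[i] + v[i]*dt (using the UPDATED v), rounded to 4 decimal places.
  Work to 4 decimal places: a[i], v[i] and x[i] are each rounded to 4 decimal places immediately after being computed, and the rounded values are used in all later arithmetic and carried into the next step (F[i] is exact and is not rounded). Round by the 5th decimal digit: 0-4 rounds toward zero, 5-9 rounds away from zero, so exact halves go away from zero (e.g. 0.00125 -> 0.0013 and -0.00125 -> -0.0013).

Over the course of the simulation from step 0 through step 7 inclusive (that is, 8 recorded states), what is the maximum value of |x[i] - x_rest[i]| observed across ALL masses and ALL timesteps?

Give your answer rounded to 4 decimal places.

Answer: 2.6832

Derivation:
Step 0: x=[5.0000 4.0000 7.0000 10.0000] v=[0.0000 0.0000 0.0000 0.0000]
Step 1: x=[4.0400 4.6400 7.0000 10.0000] v=[-4.8000 3.2000 0.0000 0.0000]
Step 2: x=[2.5296 5.5616 7.1024 10.0000] v=[-7.5520 4.6080 0.5120 0.0000]
Step 3: x=[1.0996 6.2446 7.4219 10.0164] v=[-7.1501 3.4150 1.5974 0.0819]
Step 4: x=[0.3168 6.2928 7.9681 10.0977] v=[-3.9138 0.2408 2.7312 0.4063]
Step 5: x=[0.4395 5.6528 8.5870 10.3182] v=[0.6136 -3.1998 3.0946 1.1026]
Step 6: x=[1.3260 4.6482 9.0134 10.7417] v=[4.4326 -5.0231 2.1322 2.1176]
Step 7: x=[2.5319 3.8105 9.0179 11.3687] v=[6.0296 -4.1887 0.0227 3.1350]
Max displacement = 2.6832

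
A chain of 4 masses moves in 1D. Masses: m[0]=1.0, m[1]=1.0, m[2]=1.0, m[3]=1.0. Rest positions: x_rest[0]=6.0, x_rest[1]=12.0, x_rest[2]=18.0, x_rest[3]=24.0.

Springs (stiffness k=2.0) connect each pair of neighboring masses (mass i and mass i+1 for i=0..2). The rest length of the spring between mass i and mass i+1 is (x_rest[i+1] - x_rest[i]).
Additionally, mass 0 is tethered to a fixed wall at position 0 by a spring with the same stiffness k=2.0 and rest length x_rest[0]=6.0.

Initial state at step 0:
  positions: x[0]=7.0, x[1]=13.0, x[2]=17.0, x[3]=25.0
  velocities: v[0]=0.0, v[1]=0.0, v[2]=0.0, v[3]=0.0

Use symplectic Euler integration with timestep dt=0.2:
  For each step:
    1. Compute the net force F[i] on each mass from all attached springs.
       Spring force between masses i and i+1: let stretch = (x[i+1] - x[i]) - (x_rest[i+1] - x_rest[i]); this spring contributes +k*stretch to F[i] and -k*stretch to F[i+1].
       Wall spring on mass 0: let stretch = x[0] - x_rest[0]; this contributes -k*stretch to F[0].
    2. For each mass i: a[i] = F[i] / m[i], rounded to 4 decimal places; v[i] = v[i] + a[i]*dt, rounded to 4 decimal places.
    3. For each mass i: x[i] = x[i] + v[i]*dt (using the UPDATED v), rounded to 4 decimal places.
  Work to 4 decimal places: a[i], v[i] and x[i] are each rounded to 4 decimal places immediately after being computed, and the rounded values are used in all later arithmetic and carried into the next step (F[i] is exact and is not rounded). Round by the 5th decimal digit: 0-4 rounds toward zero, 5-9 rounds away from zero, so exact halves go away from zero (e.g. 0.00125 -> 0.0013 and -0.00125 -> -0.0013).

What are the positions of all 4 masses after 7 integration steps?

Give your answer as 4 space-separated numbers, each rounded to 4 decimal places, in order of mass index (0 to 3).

Answer: 5.2780 11.9465 19.5432 23.7591

Derivation:
Step 0: x=[7.0000 13.0000 17.0000 25.0000] v=[0.0000 0.0000 0.0000 0.0000]
Step 1: x=[6.9200 12.8400 17.3200 24.8400] v=[-0.4000 -0.8000 1.6000 -0.8000]
Step 2: x=[6.7600 12.5648 17.8832 24.5584] v=[-0.8000 -1.3760 2.8160 -1.4080]
Step 3: x=[6.5236 12.2507 18.5549 24.2228] v=[-1.1821 -1.5706 3.3587 -1.6781]
Step 4: x=[6.2235 11.9827 19.1757 23.9137] v=[-1.5007 -1.3398 3.1042 -1.5453]
Step 5: x=[5.8862 11.8294 19.6001 23.7056] v=[-1.6864 -0.7663 2.1222 -1.0405]
Step 6: x=[5.5535 11.8223 19.7313 23.6491] v=[-1.6636 -0.0353 0.6561 -0.2827]
Step 7: x=[5.2780 11.9465 19.5432 23.7591] v=[-1.3775 0.6208 -0.9404 0.5502]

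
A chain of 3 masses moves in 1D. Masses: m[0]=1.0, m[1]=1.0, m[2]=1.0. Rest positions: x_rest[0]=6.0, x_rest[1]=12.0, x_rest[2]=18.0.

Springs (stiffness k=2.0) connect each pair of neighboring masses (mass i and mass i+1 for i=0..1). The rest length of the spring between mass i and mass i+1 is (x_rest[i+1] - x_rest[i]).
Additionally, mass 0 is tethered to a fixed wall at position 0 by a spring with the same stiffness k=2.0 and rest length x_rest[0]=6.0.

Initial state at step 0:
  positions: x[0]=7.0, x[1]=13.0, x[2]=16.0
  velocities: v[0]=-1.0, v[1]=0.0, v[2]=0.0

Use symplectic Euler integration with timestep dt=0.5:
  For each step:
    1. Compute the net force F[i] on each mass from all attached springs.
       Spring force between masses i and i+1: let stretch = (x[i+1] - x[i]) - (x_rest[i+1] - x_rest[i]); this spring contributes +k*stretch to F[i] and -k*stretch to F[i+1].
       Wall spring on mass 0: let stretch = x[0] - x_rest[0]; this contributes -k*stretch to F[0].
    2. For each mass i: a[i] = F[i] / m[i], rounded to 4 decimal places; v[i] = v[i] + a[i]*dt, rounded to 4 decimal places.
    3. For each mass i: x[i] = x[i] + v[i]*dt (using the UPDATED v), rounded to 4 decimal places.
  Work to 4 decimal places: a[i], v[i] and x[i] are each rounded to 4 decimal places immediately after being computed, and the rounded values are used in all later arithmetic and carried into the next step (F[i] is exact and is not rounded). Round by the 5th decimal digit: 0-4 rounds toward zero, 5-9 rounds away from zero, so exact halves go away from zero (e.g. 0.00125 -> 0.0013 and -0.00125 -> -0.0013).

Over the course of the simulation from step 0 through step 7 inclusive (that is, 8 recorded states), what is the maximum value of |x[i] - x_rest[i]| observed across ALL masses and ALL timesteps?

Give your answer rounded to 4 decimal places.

Step 0: x=[7.0000 13.0000 16.0000] v=[-1.0000 0.0000 0.0000]
Step 1: x=[6.0000 11.5000 17.5000] v=[-2.0000 -3.0000 3.0000]
Step 2: x=[4.7500 10.2500 19.0000] v=[-2.5000 -2.5000 3.0000]
Step 3: x=[3.8750 10.6250 19.1250] v=[-1.7500 0.7500 0.2500]
Step 4: x=[4.4375 11.8750 18.0000] v=[1.1250 2.5000 -2.2500]
Step 5: x=[6.5000 12.4688 16.8125] v=[4.1250 1.1875 -2.3750]
Step 6: x=[8.2969 12.2500 16.4532] v=[3.5938 -0.4376 -0.7187]
Step 7: x=[7.9219 12.1563 16.9923] v=[-0.7500 -0.1875 1.0781]
Max displacement = 2.2969

Answer: 2.2969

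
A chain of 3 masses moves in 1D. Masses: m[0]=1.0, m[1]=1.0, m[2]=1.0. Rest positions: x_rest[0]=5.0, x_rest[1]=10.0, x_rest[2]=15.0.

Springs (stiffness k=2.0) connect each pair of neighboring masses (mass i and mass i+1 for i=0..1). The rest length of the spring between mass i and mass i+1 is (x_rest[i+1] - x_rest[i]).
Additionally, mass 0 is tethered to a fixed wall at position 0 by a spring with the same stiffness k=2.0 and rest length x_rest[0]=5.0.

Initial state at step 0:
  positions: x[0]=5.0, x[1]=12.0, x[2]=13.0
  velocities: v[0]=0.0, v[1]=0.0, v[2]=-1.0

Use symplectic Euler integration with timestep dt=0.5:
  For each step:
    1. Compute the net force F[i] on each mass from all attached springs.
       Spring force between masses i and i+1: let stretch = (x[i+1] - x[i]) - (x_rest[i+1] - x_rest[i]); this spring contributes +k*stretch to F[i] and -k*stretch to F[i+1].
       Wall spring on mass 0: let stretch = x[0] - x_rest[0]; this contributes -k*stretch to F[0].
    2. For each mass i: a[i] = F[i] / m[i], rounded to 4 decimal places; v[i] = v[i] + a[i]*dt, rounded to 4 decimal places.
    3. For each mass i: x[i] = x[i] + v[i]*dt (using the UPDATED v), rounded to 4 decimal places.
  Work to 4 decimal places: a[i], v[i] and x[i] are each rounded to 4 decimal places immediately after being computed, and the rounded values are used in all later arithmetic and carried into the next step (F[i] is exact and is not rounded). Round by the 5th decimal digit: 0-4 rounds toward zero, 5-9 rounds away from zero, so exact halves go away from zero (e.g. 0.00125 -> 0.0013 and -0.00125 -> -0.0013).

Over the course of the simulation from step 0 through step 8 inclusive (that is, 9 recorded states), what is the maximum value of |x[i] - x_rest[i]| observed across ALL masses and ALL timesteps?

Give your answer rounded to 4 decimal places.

Answer: 2.9375

Derivation:
Step 0: x=[5.0000 12.0000 13.0000] v=[0.0000 0.0000 -1.0000]
Step 1: x=[6.0000 9.0000 14.5000] v=[2.0000 -6.0000 3.0000]
Step 2: x=[5.5000 7.2500 15.7500] v=[-1.0000 -3.5000 2.5000]
Step 3: x=[3.1250 8.8750 15.2500] v=[-4.7500 3.2500 -1.0000]
Step 4: x=[2.0625 10.8125 14.0625] v=[-2.1250 3.8750 -2.3750]
Step 5: x=[4.3438 10.0000 13.7500] v=[4.5625 -1.6250 -0.6250]
Step 6: x=[7.2813 8.2344 14.0625] v=[5.8749 -3.5312 0.6250]
Step 7: x=[7.0547 8.9063 13.9610] v=[-0.4533 1.3438 -0.2031]
Step 8: x=[4.2265 11.1798 13.8321] v=[-5.6564 4.5469 -0.2578]
Max displacement = 2.9375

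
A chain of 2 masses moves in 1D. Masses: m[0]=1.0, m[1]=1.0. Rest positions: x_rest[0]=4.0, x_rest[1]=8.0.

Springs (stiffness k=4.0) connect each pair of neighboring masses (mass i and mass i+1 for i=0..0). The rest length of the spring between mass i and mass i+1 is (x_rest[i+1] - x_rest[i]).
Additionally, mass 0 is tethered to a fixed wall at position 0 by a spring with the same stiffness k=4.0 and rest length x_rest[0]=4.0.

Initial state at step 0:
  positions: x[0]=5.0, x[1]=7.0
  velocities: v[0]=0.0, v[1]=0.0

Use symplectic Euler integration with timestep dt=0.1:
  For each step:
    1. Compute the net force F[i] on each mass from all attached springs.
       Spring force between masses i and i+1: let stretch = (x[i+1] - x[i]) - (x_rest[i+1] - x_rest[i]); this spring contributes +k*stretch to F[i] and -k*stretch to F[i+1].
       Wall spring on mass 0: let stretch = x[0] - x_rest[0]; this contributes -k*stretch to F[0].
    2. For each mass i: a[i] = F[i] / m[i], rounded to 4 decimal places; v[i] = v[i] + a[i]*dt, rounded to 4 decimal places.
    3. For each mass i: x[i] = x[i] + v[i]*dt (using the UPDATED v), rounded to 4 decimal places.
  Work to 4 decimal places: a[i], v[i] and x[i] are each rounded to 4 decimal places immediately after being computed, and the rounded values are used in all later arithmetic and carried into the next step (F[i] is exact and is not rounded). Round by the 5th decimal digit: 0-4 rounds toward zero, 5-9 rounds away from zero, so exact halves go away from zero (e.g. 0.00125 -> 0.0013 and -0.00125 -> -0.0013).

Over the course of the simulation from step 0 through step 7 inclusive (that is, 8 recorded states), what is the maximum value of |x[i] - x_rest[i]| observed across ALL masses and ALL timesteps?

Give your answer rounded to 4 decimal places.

Step 0: x=[5.0000 7.0000] v=[0.0000 0.0000]
Step 1: x=[4.8800 7.0800] v=[-1.2000 0.8000]
Step 2: x=[4.6528 7.2320] v=[-2.2720 1.5200]
Step 3: x=[4.3427 7.4408] v=[-3.1014 2.0883]
Step 4: x=[3.9828 7.6857] v=[-3.5992 2.4491]
Step 5: x=[3.6117 7.9425] v=[-3.7112 2.5679]
Step 6: x=[3.2693 8.1861] v=[-3.4236 2.4356]
Step 7: x=[2.9928 8.3930] v=[-2.7646 2.0689]
Max displacement = 1.0072

Answer: 1.0072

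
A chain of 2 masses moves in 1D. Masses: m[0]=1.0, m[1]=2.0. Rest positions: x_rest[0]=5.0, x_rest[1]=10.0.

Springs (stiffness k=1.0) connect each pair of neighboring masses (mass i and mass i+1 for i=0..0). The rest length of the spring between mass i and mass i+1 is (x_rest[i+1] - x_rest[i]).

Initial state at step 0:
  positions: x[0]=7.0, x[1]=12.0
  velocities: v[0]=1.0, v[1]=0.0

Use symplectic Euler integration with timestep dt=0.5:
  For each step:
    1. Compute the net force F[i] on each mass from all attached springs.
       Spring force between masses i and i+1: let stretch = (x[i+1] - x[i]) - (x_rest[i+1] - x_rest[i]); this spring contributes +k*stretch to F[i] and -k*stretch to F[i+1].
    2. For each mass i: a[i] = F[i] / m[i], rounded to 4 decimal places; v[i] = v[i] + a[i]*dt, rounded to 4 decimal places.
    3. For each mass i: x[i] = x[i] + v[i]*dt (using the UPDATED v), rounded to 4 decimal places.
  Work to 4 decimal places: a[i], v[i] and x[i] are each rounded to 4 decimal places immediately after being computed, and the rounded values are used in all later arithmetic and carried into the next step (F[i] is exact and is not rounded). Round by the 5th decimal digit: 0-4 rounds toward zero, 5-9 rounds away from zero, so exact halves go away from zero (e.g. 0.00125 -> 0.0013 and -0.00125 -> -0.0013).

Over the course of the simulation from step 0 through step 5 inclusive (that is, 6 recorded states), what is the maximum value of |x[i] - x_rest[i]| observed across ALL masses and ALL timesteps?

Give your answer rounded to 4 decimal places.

Answer: 3.0469

Derivation:
Step 0: x=[7.0000 12.0000] v=[1.0000 0.0000]
Step 1: x=[7.5000 12.0000] v=[1.0000 0.0000]
Step 2: x=[7.8750 12.0625] v=[0.7500 0.1250]
Step 3: x=[8.0469 12.2266] v=[0.3438 0.3282]
Step 4: x=[8.0137 12.4933] v=[-0.0664 0.5333]
Step 5: x=[7.8504 12.8250] v=[-0.3266 0.6634]
Max displacement = 3.0469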